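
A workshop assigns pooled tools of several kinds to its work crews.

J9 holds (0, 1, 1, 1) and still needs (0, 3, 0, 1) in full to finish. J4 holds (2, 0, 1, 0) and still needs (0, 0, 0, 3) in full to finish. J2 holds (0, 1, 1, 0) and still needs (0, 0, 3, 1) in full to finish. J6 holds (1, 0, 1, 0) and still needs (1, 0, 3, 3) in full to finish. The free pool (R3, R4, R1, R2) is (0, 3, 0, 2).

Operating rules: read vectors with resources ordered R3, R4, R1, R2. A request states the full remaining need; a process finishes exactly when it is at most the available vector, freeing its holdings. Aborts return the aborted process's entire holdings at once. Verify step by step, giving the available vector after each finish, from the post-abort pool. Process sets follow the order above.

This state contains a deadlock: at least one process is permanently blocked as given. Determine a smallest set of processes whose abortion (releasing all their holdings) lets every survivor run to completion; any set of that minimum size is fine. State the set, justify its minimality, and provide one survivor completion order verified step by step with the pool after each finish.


Minimum abort set: J6.
Key observation: before aborting J6, J2 was permanently blocked — no order could ever run it; afterwards it completes at step 3.
Why nothing smaller works: aborting no one leaves the state deadlocked as given.
The survivors complete as J9, J4, J2. Check, step by step (starting from the post-abort pool):
  pool = (1, 3, 1, 2)
  J9 needs (0, 3, 0, 1) <= (1, 3, 1, 2) -> finishes; pool += (0, 1, 1, 1) = (1, 4, 2, 3)
  J4 needs (0, 0, 0, 3) <= (1, 4, 2, 3) -> finishes; pool += (2, 0, 1, 0) = (3, 4, 3, 3)
  J2 needs (0, 0, 3, 1) <= (3, 4, 3, 3) -> finishes; pool += (0, 1, 1, 0) = (3, 5, 4, 3)


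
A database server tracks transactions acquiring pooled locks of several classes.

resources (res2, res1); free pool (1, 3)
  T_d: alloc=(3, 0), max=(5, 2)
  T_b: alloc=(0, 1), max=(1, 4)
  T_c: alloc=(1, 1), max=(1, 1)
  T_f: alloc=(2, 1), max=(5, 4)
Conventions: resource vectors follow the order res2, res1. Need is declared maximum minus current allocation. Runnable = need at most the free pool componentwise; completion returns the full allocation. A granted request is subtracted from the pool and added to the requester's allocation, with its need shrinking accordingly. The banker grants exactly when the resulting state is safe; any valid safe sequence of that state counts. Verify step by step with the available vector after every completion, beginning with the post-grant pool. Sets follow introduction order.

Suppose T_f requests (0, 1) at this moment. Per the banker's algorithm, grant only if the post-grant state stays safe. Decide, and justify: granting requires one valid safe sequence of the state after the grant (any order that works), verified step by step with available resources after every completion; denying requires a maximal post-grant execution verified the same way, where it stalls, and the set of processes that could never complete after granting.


GRANT. The post-grant state is safe; one safe sequence: T_c, T_d, T_b, T_f.
Key observation: post-grant, (1, 2) remains, and an order beginning with T_c completes everyone.
Step-by-step check of the post-grant state:
  pool = (1, 2)
  T_c: need (0, 0) fits (1, 2); releases (1, 1), pool now (2, 3)
  T_d: need (2, 2) fits (2, 3); releases (3, 0), pool now (5, 3)
  T_b: need (1, 3) fits (5, 3); releases (0, 1), pool now (5, 4)
  T_f: need (3, 2) fits (5, 4); releases (2, 2), pool now (7, 6)


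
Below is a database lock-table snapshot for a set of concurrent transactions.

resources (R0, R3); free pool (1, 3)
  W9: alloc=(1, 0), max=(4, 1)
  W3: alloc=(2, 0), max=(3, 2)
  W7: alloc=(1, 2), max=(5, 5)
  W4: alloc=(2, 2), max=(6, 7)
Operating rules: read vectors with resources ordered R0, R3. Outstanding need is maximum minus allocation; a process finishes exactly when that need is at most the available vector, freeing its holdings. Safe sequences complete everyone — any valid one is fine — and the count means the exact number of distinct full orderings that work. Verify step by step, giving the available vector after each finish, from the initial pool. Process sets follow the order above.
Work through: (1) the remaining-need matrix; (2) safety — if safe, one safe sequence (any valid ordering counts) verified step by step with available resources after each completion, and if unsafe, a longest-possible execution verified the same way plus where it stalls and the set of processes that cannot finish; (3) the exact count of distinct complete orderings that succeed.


(1) Outstanding need per process (order R0, R3):
  W9: (3, 1)
  W3: (1, 2)
  W7: (4, 3)
  W4: (4, 5)
(2) SAFE — a valid safe sequence is W3, W9, W7, W4.
Key observation: W3 is the earliest step where a requested resource binds exactly: need (1, 2), pool (1, 3) at its turn.
Walking it through:
  pool = (1, 3)
  W3: need (1, 2) fits (1, 3); releases (2, 0), pool now (3, 3)
  W9: need (3, 1) fits (3, 3); releases (1, 0), pool now (4, 3)
  W7: need (4, 3) fits (4, 3); releases (1, 2), pool now (5, 5)
  W4: need (4, 5) fits (5, 5); releases (2, 2), pool now (7, 7)
(3) Precisely 1 of the possible complete orderings is a safe sequence.


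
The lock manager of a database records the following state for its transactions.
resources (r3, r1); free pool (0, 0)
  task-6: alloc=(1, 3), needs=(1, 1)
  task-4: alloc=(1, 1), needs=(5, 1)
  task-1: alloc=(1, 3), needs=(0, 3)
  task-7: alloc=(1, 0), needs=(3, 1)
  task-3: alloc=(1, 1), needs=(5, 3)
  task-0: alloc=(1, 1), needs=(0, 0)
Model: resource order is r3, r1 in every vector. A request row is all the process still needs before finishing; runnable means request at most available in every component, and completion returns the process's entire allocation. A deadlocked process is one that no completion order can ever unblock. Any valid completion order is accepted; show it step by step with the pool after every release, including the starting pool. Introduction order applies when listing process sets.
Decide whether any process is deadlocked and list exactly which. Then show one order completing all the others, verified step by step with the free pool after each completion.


Deadlocked set: task-4 and task-3.
Key observation: r3 is the bottleneck — with task-0, task-6, task-1, task-7 done the pool holds (4, 7), short of every remaining need.
One completion order for the rest: task-0, task-6, task-1, task-7. Check, step by step:
  pool = (0, 0)
  task-0 needs (0, 0) <= (0, 0) -> finishes; pool += (1, 1) = (1, 1)
  task-6 needs (1, 1) <= (1, 1) -> finishes; pool += (1, 3) = (2, 4)
  task-1 needs (0, 3) <= (2, 4) -> finishes; pool += (1, 3) = (3, 7)
  task-7 needs (3, 1) <= (3, 7) -> finishes; pool += (1, 0) = (4, 7)
None of the blocked processes ever fits:
  task-4 cannot run: need (5, 1) vs free (4, 7) (insufficient r3)
  task-3 cannot run: need (5, 3) vs free (4, 7) (insufficient r3)


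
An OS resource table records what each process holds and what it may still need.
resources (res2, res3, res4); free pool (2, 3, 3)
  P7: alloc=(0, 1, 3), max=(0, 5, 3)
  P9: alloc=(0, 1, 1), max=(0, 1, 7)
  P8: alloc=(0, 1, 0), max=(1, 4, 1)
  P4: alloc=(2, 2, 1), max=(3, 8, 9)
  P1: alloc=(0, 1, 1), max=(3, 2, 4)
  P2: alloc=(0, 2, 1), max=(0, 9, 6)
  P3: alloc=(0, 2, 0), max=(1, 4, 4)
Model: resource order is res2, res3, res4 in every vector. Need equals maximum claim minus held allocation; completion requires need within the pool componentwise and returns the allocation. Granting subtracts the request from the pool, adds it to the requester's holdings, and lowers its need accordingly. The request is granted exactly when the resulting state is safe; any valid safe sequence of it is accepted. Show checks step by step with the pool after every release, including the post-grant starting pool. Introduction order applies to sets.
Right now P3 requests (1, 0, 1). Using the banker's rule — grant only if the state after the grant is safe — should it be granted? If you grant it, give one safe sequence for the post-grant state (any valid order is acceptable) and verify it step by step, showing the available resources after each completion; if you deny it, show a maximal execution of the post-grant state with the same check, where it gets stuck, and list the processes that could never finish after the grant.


GRANT: granting preserves safety; a valid post-grant sequence is P8, P7, P3, P2, P9, P4, P1.
Key observation: with (1, 3, 2) left after the transfer, P8 can run at once — the state stays safe.
Verifying the post-grant state step by step:
  pool = (1, 3, 2)
  run P8 (needs (1, 3, 1), free (1, 3, 2)); after release of (0, 1, 0) the pool is (1, 4, 2)
  run P7 (needs (0, 4, 0), free (1, 4, 2)); after release of (0, 1, 3) the pool is (1, 5, 5)
  run P3 (needs (0, 2, 3), free (1, 5, 5)); after release of (1, 2, 1) the pool is (2, 7, 6)
  run P2 (needs (0, 7, 5), free (2, 7, 6)); after release of (0, 2, 1) the pool is (2, 9, 7)
  run P9 (needs (0, 0, 6), free (2, 9, 7)); after release of (0, 1, 1) the pool is (2, 10, 8)
  run P4 (needs (1, 6, 8), free (2, 10, 8)); after release of (2, 2, 1) the pool is (4, 12, 9)
  run P1 (needs (3, 1, 3), free (4, 12, 9)); after release of (0, 1, 1) the pool is (4, 13, 10)


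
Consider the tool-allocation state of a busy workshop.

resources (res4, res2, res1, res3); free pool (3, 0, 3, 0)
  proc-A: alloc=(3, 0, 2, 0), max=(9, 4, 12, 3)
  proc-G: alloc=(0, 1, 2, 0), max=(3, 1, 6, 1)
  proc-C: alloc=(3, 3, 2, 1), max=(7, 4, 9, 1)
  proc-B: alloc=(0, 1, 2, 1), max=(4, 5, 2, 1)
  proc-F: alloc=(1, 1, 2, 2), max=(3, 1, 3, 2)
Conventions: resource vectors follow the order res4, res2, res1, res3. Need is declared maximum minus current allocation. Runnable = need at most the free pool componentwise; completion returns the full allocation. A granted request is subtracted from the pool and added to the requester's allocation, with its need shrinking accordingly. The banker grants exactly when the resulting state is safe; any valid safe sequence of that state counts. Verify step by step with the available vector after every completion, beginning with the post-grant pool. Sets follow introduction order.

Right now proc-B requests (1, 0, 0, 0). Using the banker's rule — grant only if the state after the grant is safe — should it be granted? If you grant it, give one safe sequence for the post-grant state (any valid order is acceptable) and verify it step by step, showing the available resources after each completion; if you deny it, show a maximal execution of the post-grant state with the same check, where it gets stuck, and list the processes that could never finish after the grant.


DENY — the pretend-granted state is unsafe.
Key observation: after proc-F, proc-G the pool peaks at (3, 2, 7, 2), and each blocked process is short somewhere: proc-A on res4, res2, res1, res3; proc-C on res4; proc-B on res2.
After a pretend grant, a maximal execution: proc-F, proc-G — then nothing else fits. Walking it through:
  pool = (2, 0, 3, 0)
  proc-F needs (2, 0, 1, 0) <= (2, 0, 3, 0) -> finishes; pool += (1, 1, 2, 2) = (3, 1, 5, 2)
  proc-G needs (3, 0, 4, 1) <= (3, 1, 5, 2) -> finishes; pool += (0, 1, 2, 0) = (3, 2, 7, 2)
  proc-A cannot run: need (6, 4, 10, 3) vs free (3, 2, 7, 2) (insufficient res4, res2, res1 and res3)
  proc-C cannot run: need (4, 1, 7, 0) vs free (3, 2, 7, 2) (insufficient res4)
  proc-B cannot run: need (3, 4, 0, 0) vs free (3, 2, 7, 2) (insufficient res2)
Had the request been granted, proc-A, proc-C and proc-B could never finish.


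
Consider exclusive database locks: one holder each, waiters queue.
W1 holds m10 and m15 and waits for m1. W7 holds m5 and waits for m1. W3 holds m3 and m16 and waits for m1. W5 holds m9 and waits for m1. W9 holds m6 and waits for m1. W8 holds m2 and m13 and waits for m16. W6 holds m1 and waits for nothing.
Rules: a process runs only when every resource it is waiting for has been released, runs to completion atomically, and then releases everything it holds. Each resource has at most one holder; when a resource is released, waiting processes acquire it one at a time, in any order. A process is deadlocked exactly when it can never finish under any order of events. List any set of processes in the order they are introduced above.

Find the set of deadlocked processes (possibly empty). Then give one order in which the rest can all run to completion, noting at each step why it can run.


No process is deadlocked.
Key observation: all waits point, directly or indirectly, at processes that can finish, so nothing is permanently blocked.
The rest can finish in the order W6, W5, W1, W7, W3, W9, W8.
Step-by-step check:
  W6 waits on nothing -> runs at once and releases m1
  run W5 (all its waits — m1 — are resolved); releases m9
  run W1 (all its waits — m1 — are resolved); releases m10 and m15
  run W7 (all its waits — m1 — are resolved); releases m5
  run W3 (all its waits — m1 — are resolved); releases m3 and m16
  run W9 (all its waits — m1 — are resolved); releases m6
  run W8 (all its waits — m16 — are resolved); releases m2 and m13


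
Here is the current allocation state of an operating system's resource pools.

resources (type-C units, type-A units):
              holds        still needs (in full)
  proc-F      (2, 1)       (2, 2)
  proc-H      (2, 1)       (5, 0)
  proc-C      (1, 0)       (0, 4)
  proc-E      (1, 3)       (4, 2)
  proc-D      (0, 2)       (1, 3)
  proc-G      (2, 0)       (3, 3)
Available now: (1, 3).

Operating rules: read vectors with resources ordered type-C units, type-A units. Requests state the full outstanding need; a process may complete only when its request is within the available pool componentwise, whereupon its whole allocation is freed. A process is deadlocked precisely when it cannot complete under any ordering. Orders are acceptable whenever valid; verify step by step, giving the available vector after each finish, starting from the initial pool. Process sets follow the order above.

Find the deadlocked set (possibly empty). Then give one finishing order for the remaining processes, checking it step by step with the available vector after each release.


Nothing here is deadlocked.
Key observation: proc-D leads a chain of completions in which each release enables another process.
A valid finishing order for the others: proc-D, proc-C, proc-F, proc-E, proc-G, proc-H. Walking it through:
  pool = (1, 3)
  proc-D needs (1, 3) <= (1, 3) -> finishes; pool += (0, 2) = (1, 5)
  proc-C needs (0, 4) <= (1, 5) -> finishes; pool += (1, 0) = (2, 5)
  proc-F needs (2, 2) <= (2, 5) -> finishes; pool += (2, 1) = (4, 6)
  proc-E needs (4, 2) <= (4, 6) -> finishes; pool += (1, 3) = (5, 9)
  proc-G needs (3, 3) <= (5, 9) -> finishes; pool += (2, 0) = (7, 9)
  proc-H needs (5, 0) <= (7, 9) -> finishes; pool += (2, 1) = (9, 10)


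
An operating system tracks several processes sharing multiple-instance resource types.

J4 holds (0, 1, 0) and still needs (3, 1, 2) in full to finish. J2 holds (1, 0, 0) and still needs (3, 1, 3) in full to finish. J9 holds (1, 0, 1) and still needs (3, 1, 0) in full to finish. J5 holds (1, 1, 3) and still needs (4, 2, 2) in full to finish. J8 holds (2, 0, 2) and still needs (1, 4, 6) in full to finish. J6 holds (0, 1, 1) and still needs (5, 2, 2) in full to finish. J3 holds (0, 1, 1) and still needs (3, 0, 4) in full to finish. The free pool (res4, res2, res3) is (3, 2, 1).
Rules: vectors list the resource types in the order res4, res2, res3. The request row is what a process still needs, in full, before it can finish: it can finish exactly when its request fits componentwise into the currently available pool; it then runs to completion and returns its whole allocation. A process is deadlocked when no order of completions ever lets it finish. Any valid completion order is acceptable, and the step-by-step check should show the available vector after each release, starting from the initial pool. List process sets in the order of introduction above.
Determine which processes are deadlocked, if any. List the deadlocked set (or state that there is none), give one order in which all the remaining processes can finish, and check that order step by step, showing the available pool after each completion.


Nothing here is deadlocked.
Key observation: the pool covers J9 at once, and every later process fits after earlier releases.
A valid finishing order for the others: J9, J4, J5, J3, J2, J6, J8. Walking it through:
  pool = (3, 2, 1)
  J9 needs (3, 1, 0) <= (3, 2, 1) -> finishes; pool += (1, 0, 1) = (4, 2, 2)
  J4 needs (3, 1, 2) <= (4, 2, 2) -> finishes; pool += (0, 1, 0) = (4, 3, 2)
  J5 needs (4, 2, 2) <= (4, 3, 2) -> finishes; pool += (1, 1, 3) = (5, 4, 5)
  J3 needs (3, 0, 4) <= (5, 4, 5) -> finishes; pool += (0, 1, 1) = (5, 5, 6)
  J2 needs (3, 1, 3) <= (5, 5, 6) -> finishes; pool += (1, 0, 0) = (6, 5, 6)
  J6 needs (5, 2, 2) <= (6, 5, 6) -> finishes; pool += (0, 1, 1) = (6, 6, 7)
  J8 needs (1, 4, 6) <= (6, 6, 7) -> finishes; pool += (2, 0, 2) = (8, 6, 9)


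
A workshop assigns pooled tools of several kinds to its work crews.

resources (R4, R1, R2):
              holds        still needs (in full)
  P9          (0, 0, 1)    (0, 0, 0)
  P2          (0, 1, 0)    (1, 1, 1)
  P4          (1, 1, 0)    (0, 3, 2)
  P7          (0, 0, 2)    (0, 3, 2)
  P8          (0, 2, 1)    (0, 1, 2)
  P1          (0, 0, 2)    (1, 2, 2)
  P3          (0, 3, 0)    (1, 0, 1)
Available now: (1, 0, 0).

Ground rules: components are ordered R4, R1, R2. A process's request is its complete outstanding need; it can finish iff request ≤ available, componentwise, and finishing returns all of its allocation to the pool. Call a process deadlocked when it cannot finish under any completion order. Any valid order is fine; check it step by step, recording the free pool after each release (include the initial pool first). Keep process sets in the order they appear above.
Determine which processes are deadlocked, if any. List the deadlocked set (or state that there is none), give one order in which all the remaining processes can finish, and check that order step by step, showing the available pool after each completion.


The deadlocked set is P4, P7, P8 and P1.
Key observation: P9, P3, P2 can finish, but then (1, 4, 1) is all there is, and the blocked group's R2 demands exceed it.
The rest can finish in the order P9, P3, P2. Verifying each step:
  pool = (1, 0, 0)
  P9 needs (0, 0, 0) <= (1, 0, 0) -> finishes; pool += (0, 0, 1) = (1, 0, 1)
  P3 needs (1, 0, 1) <= (1, 0, 1) -> finishes; pool += (0, 3, 0) = (1, 3, 1)
  P2 needs (1, 1, 1) <= (1, 3, 1) -> finishes; pool += (0, 1, 0) = (1, 4, 1)
The stuck group stays short no matter what:
  blocked: P4 wants (0, 3, 2), pool (1, 4, 1) — not enough R2
  blocked: P7 wants (0, 3, 2), pool (1, 4, 1) — not enough R2
  blocked: P8 wants (0, 1, 2), pool (1, 4, 1) — not enough R2
  blocked: P1 wants (1, 2, 2), pool (1, 4, 1) — not enough R2


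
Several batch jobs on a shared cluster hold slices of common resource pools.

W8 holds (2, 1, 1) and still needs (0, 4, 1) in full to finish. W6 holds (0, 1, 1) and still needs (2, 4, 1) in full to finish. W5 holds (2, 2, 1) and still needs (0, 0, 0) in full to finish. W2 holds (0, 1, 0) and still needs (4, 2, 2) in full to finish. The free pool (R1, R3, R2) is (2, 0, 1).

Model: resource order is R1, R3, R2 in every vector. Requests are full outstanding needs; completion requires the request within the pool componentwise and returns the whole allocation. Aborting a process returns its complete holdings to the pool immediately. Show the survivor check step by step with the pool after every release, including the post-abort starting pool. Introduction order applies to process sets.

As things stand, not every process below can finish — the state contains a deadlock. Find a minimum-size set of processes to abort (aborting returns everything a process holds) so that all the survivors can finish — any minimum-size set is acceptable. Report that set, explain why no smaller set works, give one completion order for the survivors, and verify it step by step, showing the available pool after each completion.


The answer: abort W6.
Key observation: before aborting W6, W8 was permanently blocked — no order could ever run it; afterwards it completes at step 3.
Minimality: the empty abort set fails — the state is deadlocked as it stands.
The survivors complete as W5, W2, W8. Check, step by step (starting from the post-abort pool):
  pool = (2, 1, 2)
  W5 needs (0, 0, 0) <= (2, 1, 2) -> finishes; pool += (2, 2, 1) = (4, 3, 3)
  W2 needs (4, 2, 2) <= (4, 3, 3) -> finishes; pool += (0, 1, 0) = (4, 4, 3)
  W8 needs (0, 4, 1) <= (4, 4, 3) -> finishes; pool += (2, 1, 1) = (6, 5, 4)


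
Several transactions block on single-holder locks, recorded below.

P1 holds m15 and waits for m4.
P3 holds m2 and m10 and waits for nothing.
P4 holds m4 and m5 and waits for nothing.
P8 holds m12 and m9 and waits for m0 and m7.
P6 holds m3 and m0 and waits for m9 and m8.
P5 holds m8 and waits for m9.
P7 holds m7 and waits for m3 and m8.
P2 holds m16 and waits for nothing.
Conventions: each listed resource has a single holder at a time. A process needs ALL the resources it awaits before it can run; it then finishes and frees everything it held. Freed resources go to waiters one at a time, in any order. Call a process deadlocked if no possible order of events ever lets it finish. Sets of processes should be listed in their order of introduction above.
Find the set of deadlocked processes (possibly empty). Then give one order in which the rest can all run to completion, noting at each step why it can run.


Deadlocked: P8, P6, P5 and P7.
Key observation: the knot is the closed ring of waits P8 -> P6 -> P8; P5 and P7 are caught in further circular waits.
One completion order for the rest: P4, P2, P1, P3.
Step-by-step check:
  P4 waits on nothing -> runs at once and releases m4 and m5
  P2 waits on nothing -> runs at once and releases m16
  P1: everything it awaited (m4) is free; runs, freeing m15
  P3 waits on nothing -> runs at once and releases m2 and m10


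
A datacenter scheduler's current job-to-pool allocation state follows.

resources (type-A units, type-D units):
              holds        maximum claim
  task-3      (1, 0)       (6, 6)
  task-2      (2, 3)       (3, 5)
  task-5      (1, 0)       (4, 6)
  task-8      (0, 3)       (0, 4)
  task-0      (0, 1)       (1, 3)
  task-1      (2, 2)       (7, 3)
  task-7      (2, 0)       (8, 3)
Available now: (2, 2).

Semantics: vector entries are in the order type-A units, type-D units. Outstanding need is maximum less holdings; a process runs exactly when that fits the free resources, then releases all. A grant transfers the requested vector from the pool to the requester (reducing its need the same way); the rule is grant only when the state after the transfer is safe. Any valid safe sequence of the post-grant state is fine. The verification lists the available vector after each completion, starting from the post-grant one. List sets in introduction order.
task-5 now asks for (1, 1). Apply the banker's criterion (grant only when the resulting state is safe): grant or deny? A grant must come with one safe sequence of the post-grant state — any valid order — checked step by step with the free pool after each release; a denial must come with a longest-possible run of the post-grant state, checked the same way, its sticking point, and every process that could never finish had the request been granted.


GRANT. The post-grant state is safe; one safe sequence: task-8, task-2, task-0, task-5, task-1, task-3, task-7.
Key observation: even at the reduced pool (1, 1), task-8 fits immediately, so safety survives the grant.
Step-by-step check of the post-grant state:
  pool = (1, 1)
  task-8 needs (0, 1) <= (1, 1) -> finishes; pool += (0, 3) = (1, 4)
  task-2 needs (1, 2) <= (1, 4) -> finishes; pool += (2, 3) = (3, 7)
  task-0 needs (1, 2) <= (3, 7) -> finishes; pool += (0, 1) = (3, 8)
  task-5 needs (2, 5) <= (3, 8) -> finishes; pool += (2, 1) = (5, 9)
  task-1 needs (5, 1) <= (5, 9) -> finishes; pool += (2, 2) = (7, 11)
  task-3 needs (5, 6) <= (7, 11) -> finishes; pool += (1, 0) = (8, 11)
  task-7 needs (6, 3) <= (8, 11) -> finishes; pool += (2, 0) = (10, 11)


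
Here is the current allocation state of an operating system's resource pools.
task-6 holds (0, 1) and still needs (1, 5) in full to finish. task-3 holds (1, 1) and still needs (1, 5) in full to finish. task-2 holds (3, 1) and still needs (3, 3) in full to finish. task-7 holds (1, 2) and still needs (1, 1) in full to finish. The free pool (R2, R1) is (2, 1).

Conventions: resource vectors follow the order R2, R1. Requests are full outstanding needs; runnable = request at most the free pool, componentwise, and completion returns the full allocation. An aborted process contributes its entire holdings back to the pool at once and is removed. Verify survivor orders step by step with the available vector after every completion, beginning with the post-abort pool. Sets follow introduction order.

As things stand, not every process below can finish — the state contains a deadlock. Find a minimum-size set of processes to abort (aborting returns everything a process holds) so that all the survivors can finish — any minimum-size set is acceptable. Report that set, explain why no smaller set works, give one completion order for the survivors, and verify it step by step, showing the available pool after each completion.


Abort task-3.
Key observation: aborting task-3 returns (1, 1), and task-6 — hopeless before — runs at step 3 with the returned capacity in the pool.
Minimality: the empty abort set fails — the state is deadlocked as it stands.
Survivors finish in the order: task-7, task-2, task-6. Step-by-step check (pool after the aborts first):
  pool = (3, 2)
  run task-7 (needs (1, 1), free (3, 2)); after release of (1, 2) the pool is (4, 4)
  run task-2 (needs (3, 3), free (4, 4)); after release of (3, 1) the pool is (7, 5)
  run task-6 (needs (1, 5), free (7, 5)); after release of (0, 1) the pool is (7, 6)


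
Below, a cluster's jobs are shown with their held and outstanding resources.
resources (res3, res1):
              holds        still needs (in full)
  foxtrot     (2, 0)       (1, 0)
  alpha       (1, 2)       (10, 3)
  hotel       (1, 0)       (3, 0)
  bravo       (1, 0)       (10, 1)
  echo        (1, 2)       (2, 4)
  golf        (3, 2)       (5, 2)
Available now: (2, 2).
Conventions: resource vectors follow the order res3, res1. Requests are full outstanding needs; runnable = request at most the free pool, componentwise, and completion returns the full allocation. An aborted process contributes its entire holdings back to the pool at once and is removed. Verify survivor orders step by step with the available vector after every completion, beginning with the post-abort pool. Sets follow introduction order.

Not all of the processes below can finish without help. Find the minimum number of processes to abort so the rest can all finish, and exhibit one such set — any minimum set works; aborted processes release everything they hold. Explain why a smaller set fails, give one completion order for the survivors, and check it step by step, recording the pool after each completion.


Minimum abort set: bravo.
Key observation: no ordering could ever have run alpha before the abort of bravo; with (1, 0) back in the pool it fits at step 5.
Why nothing smaller works: aborting no one leaves the state deadlocked as given.
Survivors finish in the order: hotel, foxtrot, golf, echo, alpha. Step-by-step check (pool after the aborts first):
  pool = (3, 2)
  hotel: need (3, 0) fits (3, 2); releases (1, 0), pool now (4, 2)
  foxtrot: need (1, 0) fits (4, 2); releases (2, 0), pool now (6, 2)
  golf: need (5, 2) fits (6, 2); releases (3, 2), pool now (9, 4)
  echo: need (2, 4) fits (9, 4); releases (1, 2), pool now (10, 6)
  alpha: need (10, 3) fits (10, 6); releases (1, 2), pool now (11, 8)


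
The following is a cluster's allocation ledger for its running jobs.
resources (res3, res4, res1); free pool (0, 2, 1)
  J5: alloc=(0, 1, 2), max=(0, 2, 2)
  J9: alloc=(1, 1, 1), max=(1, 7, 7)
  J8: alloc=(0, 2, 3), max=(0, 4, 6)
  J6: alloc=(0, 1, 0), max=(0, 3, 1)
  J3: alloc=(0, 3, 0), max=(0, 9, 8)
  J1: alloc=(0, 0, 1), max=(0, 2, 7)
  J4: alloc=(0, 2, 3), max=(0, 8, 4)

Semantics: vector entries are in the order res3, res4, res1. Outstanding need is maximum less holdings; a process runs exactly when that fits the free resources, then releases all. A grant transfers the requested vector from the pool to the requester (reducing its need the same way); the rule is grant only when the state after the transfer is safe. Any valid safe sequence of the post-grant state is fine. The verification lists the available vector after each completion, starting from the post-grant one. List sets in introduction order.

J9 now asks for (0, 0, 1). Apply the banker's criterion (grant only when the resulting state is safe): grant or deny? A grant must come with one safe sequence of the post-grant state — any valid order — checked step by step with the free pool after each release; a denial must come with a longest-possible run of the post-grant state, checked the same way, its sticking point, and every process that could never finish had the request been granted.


DENY. Granting would leave the state unsafe.
Key observation: after J5, J6 the pool peaks at (0, 4, 2), and each blocked process is short somewhere: J9 on res4, res1; J8 on res1; J3 on res4, res1; J1 on res1; J4 on res4.
Pretend the grant happened; the run J5, J6 goes as far as possible. Verifying each step:
  pool = (0, 2, 0)
  run J5 (needs (0, 1, 0), free (0, 2, 0)); after release of (0, 1, 2) the pool is (0, 3, 2)
  run J6 (needs (0, 2, 1), free (0, 3, 2)); after release of (0, 1, 0) the pool is (0, 4, 2)
  J9 still needs (0, 6, 5) but only (0, 4, 2) is free — short on res4 and res1
  J8 still needs (0, 2, 3) but only (0, 4, 2) is free — short on res1
  J3 still needs (0, 6, 8) but only (0, 4, 2) is free — short on res4 and res1
  J1 still needs (0, 2, 6) but only (0, 4, 2) is free — short on res1
  J4 still needs (0, 6, 1) but only (0, 4, 2) is free — short on res4
Had the request been granted, J9, J8, J3, J1 and J4 could never finish.


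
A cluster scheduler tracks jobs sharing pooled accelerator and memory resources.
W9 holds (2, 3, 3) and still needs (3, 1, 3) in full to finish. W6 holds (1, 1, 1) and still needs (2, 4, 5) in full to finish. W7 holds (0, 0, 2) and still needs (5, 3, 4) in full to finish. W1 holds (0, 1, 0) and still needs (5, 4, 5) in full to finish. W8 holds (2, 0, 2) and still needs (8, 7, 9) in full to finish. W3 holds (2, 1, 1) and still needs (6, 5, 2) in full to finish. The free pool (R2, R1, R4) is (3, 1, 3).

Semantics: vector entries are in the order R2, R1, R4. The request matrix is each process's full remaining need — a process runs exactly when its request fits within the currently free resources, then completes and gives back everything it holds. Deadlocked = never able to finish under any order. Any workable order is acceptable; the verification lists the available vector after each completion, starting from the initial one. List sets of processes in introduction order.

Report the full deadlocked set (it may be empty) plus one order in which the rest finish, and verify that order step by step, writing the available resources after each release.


The deadlocked set is empty.
Key observation: the pool covers W9 at once, and every later process fits after earlier releases.
The rest can finish in the order W9, W6, W7, W1, W3, W8. Check, step by step:
  pool = (3, 1, 3)
  W9 needs (3, 1, 3) <= (3, 1, 3) -> finishes; pool += (2, 3, 3) = (5, 4, 6)
  W6 needs (2, 4, 5) <= (5, 4, 6) -> finishes; pool += (1, 1, 1) = (6, 5, 7)
  W7 needs (5, 3, 4) <= (6, 5, 7) -> finishes; pool += (0, 0, 2) = (6, 5, 9)
  W1 needs (5, 4, 5) <= (6, 5, 9) -> finishes; pool += (0, 1, 0) = (6, 6, 9)
  W3 needs (6, 5, 2) <= (6, 6, 9) -> finishes; pool += (2, 1, 1) = (8, 7, 10)
  W8 needs (8, 7, 9) <= (8, 7, 10) -> finishes; pool += (2, 0, 2) = (10, 7, 12)


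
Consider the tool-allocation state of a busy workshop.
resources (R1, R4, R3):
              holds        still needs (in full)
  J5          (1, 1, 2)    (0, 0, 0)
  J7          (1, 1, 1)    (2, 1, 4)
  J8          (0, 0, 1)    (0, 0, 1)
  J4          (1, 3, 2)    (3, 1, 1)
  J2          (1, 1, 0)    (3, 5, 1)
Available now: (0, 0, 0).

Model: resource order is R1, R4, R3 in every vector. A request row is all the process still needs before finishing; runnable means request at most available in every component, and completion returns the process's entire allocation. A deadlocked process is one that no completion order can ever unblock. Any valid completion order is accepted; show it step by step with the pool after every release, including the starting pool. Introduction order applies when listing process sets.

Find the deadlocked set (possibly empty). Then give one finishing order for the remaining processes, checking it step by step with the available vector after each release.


The deadlocked set is J7, J4 and J2.
Key observation: after J5, J8 complete, (1, 1, 3) is the best the pool ever gets, yet each leftover process wants more R1.
A valid finishing order for the others: J5, J8. Walking it through:
  pool = (0, 0, 0)
  J5: need (0, 0, 0) fits (0, 0, 0); releases (1, 1, 2), pool now (1, 1, 2)
  J8: need (0, 0, 1) fits (1, 1, 2); releases (0, 0, 1), pool now (1, 1, 3)
None of the blocked processes ever fits:
  blocked: J7 wants (2, 1, 4), pool (1, 1, 3) — not enough R1 and R3
  blocked: J4 wants (3, 1, 1), pool (1, 1, 3) — not enough R1
  blocked: J2 wants (3, 5, 1), pool (1, 1, 3) — not enough R1 and R4


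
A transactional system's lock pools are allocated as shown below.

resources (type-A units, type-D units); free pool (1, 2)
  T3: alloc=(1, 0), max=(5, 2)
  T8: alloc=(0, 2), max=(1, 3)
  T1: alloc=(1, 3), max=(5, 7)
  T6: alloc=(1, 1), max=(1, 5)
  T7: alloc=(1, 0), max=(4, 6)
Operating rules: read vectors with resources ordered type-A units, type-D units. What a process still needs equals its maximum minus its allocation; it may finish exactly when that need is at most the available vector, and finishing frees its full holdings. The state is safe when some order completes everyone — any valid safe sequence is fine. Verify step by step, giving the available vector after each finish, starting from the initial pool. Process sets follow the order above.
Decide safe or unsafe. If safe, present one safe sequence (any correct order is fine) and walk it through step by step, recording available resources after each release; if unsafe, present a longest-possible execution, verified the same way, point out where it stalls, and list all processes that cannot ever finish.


UNSAFE — no complete ordering exists.
Key observation: once T8, T6 finish, the pool peaks at (2, 5) — and every remaining process still needs more type-A units than that.
A maximal execution: T8, T6 — then nothing else fits. Step-by-step check:
  pool = (1, 2)
  T8: need (1, 1) fits (1, 2); releases (0, 2), pool now (1, 4)
  T6: need (0, 4) fits (1, 4); releases (1, 1), pool now (2, 5)
  blocked: T3 wants (4, 2), pool (2, 5) — not enough type-A units
  blocked: T1 wants (4, 4), pool (2, 5) — not enough type-A units
  blocked: T7 wants (3, 6), pool (2, 5) — not enough type-A units and type-D units
Never able to finish: T3, T1 and T7.


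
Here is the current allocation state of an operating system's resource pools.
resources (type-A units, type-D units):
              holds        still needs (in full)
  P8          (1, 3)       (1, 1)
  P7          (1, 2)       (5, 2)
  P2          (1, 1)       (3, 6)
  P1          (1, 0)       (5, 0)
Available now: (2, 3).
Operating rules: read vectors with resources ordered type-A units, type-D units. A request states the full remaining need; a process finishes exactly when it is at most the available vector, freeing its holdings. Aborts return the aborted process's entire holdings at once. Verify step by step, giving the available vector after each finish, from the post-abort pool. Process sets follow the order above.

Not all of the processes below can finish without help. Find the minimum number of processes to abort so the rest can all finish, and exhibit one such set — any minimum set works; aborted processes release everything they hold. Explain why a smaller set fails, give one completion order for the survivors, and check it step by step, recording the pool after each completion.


The answer: abort P7.
Key observation: aborting P7 returns (1, 2), and P1 — hopeless before — runs at step 3 with the returned capacity in the pool.
Minimality: the empty abort set fails — the state is deadlocked as it stands.
One survivor order: P8, P2, P1. Check, step by step (post-abort pool first):
  pool = (3, 5)
  run P8 (needs (1, 1), free (3, 5)); after release of (1, 3) the pool is (4, 8)
  run P2 (needs (3, 6), free (4, 8)); after release of (1, 1) the pool is (5, 9)
  run P1 (needs (5, 0), free (5, 9)); after release of (1, 0) the pool is (6, 9)


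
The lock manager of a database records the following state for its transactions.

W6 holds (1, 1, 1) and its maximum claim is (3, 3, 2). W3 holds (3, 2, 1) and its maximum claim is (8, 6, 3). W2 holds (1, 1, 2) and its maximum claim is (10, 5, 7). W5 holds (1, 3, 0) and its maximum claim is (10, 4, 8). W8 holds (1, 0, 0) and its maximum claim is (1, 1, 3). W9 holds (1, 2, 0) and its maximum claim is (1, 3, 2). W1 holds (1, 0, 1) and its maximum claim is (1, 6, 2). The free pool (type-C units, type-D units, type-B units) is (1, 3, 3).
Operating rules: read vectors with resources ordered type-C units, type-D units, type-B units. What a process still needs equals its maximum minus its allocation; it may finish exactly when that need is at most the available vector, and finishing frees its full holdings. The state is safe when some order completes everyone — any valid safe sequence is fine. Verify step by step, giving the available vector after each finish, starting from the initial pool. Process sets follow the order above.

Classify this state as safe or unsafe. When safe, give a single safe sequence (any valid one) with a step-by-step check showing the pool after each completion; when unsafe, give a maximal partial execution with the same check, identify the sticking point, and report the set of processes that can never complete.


The state is UNSAFE.
Key observation: the pool after W9, W6, W8, W1, W3 is (8, 8, 6); every surviving request exceeds it in type-C units, so progress ends there.
The run W9, W6, W8, W1, W3 cannot be extended any further. Walking it through:
  pool = (1, 3, 3)
  W9: need (0, 1, 2) fits (1, 3, 3); releases (1, 2, 0), pool now (2, 5, 3)
  W6: need (2, 2, 1) fits (2, 5, 3); releases (1, 1, 1), pool now (3, 6, 4)
  W8: need (0, 1, 3) fits (3, 6, 4); releases (1, 0, 0), pool now (4, 6, 4)
  W1: need (0, 6, 1) fits (4, 6, 4); releases (1, 0, 1), pool now (5, 6, 5)
  W3: need (5, 4, 2) fits (5, 6, 5); releases (3, 2, 1), pool now (8, 8, 6)
  W2 cannot run: need (9, 4, 5) vs free (8, 8, 6) (insufficient type-C units)
  W5 cannot run: need (9, 1, 8) vs free (8, 8, 6) (insufficient type-C units and type-B units)
Never able to finish: W2 and W5.


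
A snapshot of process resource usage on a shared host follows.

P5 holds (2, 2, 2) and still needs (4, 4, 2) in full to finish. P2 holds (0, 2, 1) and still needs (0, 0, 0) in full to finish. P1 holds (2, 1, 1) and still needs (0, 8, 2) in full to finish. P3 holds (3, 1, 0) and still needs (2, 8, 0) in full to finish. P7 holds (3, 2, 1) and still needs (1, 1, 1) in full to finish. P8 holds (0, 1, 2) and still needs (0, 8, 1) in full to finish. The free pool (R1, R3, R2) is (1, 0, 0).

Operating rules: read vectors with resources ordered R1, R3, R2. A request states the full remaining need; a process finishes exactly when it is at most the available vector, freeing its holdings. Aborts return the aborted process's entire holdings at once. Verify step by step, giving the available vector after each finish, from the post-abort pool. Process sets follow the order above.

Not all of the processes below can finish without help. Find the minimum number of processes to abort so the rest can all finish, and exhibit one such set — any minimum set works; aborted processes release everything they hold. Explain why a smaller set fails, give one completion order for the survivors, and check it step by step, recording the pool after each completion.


The answer: abort P1 and P3.
Key observation: no ordering could ever have run P8 before the abort of P1 and P3; with (5, 2, 1) back in the pool it fits at step 4.
Minimality, checking each single-abort alternative: P5 alone leaves P1 blocked (short on R3); P2 alone leaves P1 blocked (short on R3); P1 alone leaves P3 blocked (short on R3); P3 alone leaves P1 blocked (short on R3); P7 alone leaves P1 blocked (short on R3); P8 alone leaves P1 blocked (short on R3).
The survivors complete as P2, P5, P7, P8. Check, step by step (starting from the post-abort pool):
  pool = (6, 2, 1)
  run P2 (needs (0, 0, 0), free (6, 2, 1)); after release of (0, 2, 1) the pool is (6, 4, 2)
  run P5 (needs (4, 4, 2), free (6, 4, 2)); after release of (2, 2, 2) the pool is (8, 6, 4)
  run P7 (needs (1, 1, 1), free (8, 6, 4)); after release of (3, 2, 1) the pool is (11, 8, 5)
  run P8 (needs (0, 8, 1), free (11, 8, 5)); after release of (0, 1, 2) the pool is (11, 9, 7)
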